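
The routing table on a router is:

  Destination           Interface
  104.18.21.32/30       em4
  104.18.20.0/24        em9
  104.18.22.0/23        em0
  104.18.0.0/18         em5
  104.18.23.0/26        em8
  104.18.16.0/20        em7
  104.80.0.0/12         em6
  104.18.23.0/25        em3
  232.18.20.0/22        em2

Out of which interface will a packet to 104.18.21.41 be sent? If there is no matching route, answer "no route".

Routes whose prefix contains 104.18.21.41:
  104.18.0.0/18 (104.18.0.0 - 104.18.63.255) -> em5
  104.18.16.0/20 (104.18.16.0 - 104.18.31.255) -> em7
More-specific entries that do NOT match:
  104.18.21.32/30 (104.18.21.32 - 104.18.21.35) does not contain 104.18.21.41
  104.18.23.0/26 (104.18.23.0 - 104.18.23.63) does not contain 104.18.21.41
  104.18.23.0/25 (104.18.23.0 - 104.18.23.127) does not contain 104.18.21.41
  104.18.20.0/24 (104.18.20.0 - 104.18.20.255) does not contain 104.18.21.41
  104.18.22.0/23 (104.18.22.0 - 104.18.23.255) does not contain 104.18.21.41
  232.18.20.0/22 (232.18.20.0 - 232.18.23.255) does not contain 104.18.21.41
Longest matching prefix is /20 -> interface em7.

em7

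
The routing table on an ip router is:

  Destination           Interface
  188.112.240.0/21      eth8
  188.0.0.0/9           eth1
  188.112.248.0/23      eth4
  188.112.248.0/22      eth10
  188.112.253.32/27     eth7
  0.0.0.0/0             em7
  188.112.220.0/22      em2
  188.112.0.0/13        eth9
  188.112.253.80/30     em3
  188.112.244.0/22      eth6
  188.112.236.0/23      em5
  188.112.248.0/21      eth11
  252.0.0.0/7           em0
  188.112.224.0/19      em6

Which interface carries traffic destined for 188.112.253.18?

Routes whose prefix contains 188.112.253.18:
  0.0.0.0/0 (default, matches everything) -> em7
  188.0.0.0/9 (188.0.0.0 - 188.127.255.255) -> eth1
  188.112.0.0/13 (188.112.0.0 - 188.119.255.255) -> eth9
  188.112.224.0/19 (188.112.224.0 - 188.112.255.255) -> em6
  188.112.248.0/21 (188.112.248.0 - 188.112.255.255) -> eth11
More-specific entries that do NOT match:
  188.112.253.80/30 (188.112.253.80 - 188.112.253.83) does not contain 188.112.253.18
  188.112.253.32/27 (188.112.253.32 - 188.112.253.63) does not contain 188.112.253.18
  188.112.248.0/23 (188.112.248.0 - 188.112.249.255) does not contain 188.112.253.18
  188.112.236.0/23 (188.112.236.0 - 188.112.237.255) does not contain 188.112.253.18
  188.112.248.0/22 (188.112.248.0 - 188.112.251.255) does not contain 188.112.253.18
  188.112.220.0/22 (188.112.220.0 - 188.112.223.255) does not contain 188.112.253.18
  188.112.244.0/22 (188.112.244.0 - 188.112.247.255) does not contain 188.112.253.18
Longest matching prefix is /21 -> interface eth11.

eth11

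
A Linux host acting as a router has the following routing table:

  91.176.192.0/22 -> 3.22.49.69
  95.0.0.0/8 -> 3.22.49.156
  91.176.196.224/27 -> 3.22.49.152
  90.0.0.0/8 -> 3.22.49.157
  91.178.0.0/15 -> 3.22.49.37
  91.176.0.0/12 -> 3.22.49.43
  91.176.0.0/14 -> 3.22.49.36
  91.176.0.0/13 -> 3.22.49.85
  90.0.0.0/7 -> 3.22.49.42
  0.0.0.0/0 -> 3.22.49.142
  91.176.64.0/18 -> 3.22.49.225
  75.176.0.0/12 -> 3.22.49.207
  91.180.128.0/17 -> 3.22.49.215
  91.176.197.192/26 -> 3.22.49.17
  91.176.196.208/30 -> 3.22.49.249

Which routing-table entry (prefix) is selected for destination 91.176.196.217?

91.176.0.0/14

Entries matching 91.176.196.217:
  0.0.0.0/0 (default, matches everything)
  90.0.0.0/7 (90.0.0.0 - 91.255.255.255)
  91.176.0.0/12 (91.176.0.0 - 91.191.255.255)
  91.176.0.0/13 (91.176.0.0 - 91.183.255.255)
  91.176.0.0/14 (91.176.0.0 - 91.179.255.255)
Most specific is 91.176.0.0/14.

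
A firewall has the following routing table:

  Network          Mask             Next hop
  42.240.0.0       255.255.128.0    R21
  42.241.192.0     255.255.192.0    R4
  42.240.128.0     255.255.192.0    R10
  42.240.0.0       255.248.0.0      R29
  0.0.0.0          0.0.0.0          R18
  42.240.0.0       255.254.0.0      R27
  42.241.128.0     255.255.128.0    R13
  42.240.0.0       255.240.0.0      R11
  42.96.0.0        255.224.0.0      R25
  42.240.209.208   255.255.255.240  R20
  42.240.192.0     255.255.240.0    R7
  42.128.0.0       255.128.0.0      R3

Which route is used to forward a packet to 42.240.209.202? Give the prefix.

Entries matching 42.240.209.202:
  0.0.0.0/0 (default, matches everything)
  42.128.0.0/9 (42.128.0.0 - 42.255.255.255)
  42.240.0.0/12 (42.240.0.0 - 42.255.255.255)
  42.240.0.0/13 (42.240.0.0 - 42.247.255.255)
  42.240.0.0/15 (42.240.0.0 - 42.241.255.255)
Most specific is 42.240.0.0/15.

42.240.0.0/15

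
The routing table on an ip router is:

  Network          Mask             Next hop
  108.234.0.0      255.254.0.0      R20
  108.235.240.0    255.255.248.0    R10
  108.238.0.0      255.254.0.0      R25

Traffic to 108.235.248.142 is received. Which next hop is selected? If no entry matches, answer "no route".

Routes whose prefix contains 108.235.248.142:
  108.234.0.0/15 (108.234.0.0 - 108.235.255.255) -> R20
More-specific entries that do NOT match:
  108.235.240.0/21 (108.235.240.0 - 108.235.247.255) does not contain 108.235.248.142
Longest matching prefix is /15 -> next hop R20.

R20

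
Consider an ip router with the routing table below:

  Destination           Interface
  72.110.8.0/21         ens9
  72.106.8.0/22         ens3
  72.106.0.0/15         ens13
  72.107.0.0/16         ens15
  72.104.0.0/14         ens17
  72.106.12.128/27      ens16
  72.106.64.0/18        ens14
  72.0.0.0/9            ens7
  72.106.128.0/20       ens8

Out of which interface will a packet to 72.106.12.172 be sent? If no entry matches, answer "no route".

ens13

Routes whose prefix contains 72.106.12.172:
  72.0.0.0/9 (72.0.0.0 - 72.127.255.255) -> ens7
  72.104.0.0/14 (72.104.0.0 - 72.107.255.255) -> ens17
  72.106.0.0/15 (72.106.0.0 - 72.107.255.255) -> ens13
More-specific entries that do NOT match:
  72.106.12.128/27 (72.106.12.128 - 72.106.12.159) does not contain 72.106.12.172
  72.106.8.0/22 (72.106.8.0 - 72.106.11.255) does not contain 72.106.12.172
  72.110.8.0/21 (72.110.8.0 - 72.110.15.255) does not contain 72.106.12.172
  72.106.128.0/20 (72.106.128.0 - 72.106.143.255) does not contain 72.106.12.172
  72.106.64.0/18 (72.106.64.0 - 72.106.127.255) does not contain 72.106.12.172
  72.107.0.0/16 (72.107.0.0 - 72.107.255.255) does not contain 72.106.12.172
Longest matching prefix is /15 -> interface ens13.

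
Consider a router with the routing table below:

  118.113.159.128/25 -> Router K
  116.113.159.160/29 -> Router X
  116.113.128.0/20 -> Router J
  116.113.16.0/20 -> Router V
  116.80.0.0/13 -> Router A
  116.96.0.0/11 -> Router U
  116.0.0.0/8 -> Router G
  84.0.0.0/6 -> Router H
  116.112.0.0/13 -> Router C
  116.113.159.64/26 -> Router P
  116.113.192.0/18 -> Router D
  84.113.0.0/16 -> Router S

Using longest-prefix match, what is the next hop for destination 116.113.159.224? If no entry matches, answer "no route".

Router C

Routes whose prefix contains 116.113.159.224:
  116.0.0.0/8 (116.0.0.0 - 116.255.255.255) -> Router G
  116.96.0.0/11 (116.96.0.0 - 116.127.255.255) -> Router U
  116.112.0.0/13 (116.112.0.0 - 116.119.255.255) -> Router C
More-specific entries that do NOT match:
  116.113.159.160/29 (116.113.159.160 - 116.113.159.167) does not contain 116.113.159.224
  116.113.159.64/26 (116.113.159.64 - 116.113.159.127) does not contain 116.113.159.224
  118.113.159.128/25 (118.113.159.128 - 118.113.159.255) does not contain 116.113.159.224
  116.113.128.0/20 (116.113.128.0 - 116.113.143.255) does not contain 116.113.159.224
  116.113.16.0/20 (116.113.16.0 - 116.113.31.255) does not contain 116.113.159.224
  116.113.192.0/18 (116.113.192.0 - 116.113.255.255) does not contain 116.113.159.224
  84.113.0.0/16 (84.113.0.0 - 84.113.255.255) does not contain 116.113.159.224
Longest matching prefix is /13 -> next hop Router C.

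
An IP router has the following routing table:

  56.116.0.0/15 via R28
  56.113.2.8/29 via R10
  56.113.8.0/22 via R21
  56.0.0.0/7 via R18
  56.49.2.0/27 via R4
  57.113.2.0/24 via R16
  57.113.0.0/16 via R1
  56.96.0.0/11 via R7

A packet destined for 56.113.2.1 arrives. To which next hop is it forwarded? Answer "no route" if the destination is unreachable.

R7

Routes whose prefix contains 56.113.2.1:
  56.0.0.0/7 (56.0.0.0 - 57.255.255.255) -> R18
  56.96.0.0/11 (56.96.0.0 - 56.127.255.255) -> R7
More-specific entries that do NOT match:
  56.113.2.8/29 (56.113.2.8 - 56.113.2.15) does not contain 56.113.2.1
  56.49.2.0/27 (56.49.2.0 - 56.49.2.31) does not contain 56.113.2.1
  57.113.2.0/24 (57.113.2.0 - 57.113.2.255) does not contain 56.113.2.1
  56.113.8.0/22 (56.113.8.0 - 56.113.11.255) does not contain 56.113.2.1
  57.113.0.0/16 (57.113.0.0 - 57.113.255.255) does not contain 56.113.2.1
  56.116.0.0/15 (56.116.0.0 - 56.117.255.255) does not contain 56.113.2.1
Longest matching prefix is /11 -> next hop R7.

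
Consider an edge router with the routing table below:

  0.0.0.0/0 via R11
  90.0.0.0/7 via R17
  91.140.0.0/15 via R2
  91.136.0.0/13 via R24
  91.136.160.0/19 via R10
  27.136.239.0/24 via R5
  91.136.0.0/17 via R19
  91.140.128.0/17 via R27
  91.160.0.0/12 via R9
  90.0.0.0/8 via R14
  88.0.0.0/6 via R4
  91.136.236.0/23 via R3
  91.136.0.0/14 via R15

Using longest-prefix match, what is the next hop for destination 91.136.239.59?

R15

Routes whose prefix contains 91.136.239.59:
  0.0.0.0/0 (default, matches everything) -> R11
  88.0.0.0/6 (88.0.0.0 - 91.255.255.255) -> R4
  90.0.0.0/7 (90.0.0.0 - 91.255.255.255) -> R17
  91.136.0.0/13 (91.136.0.0 - 91.143.255.255) -> R24
  91.136.0.0/14 (91.136.0.0 - 91.139.255.255) -> R15
More-specific entries that do NOT match:
  27.136.239.0/24 (27.136.239.0 - 27.136.239.255) does not contain 91.136.239.59
  91.136.236.0/23 (91.136.236.0 - 91.136.237.255) does not contain 91.136.239.59
  91.136.160.0/19 (91.136.160.0 - 91.136.191.255) does not contain 91.136.239.59
  91.136.0.0/17 (91.136.0.0 - 91.136.127.255) does not contain 91.136.239.59
  91.140.128.0/17 (91.140.128.0 - 91.140.255.255) does not contain 91.136.239.59
  91.140.0.0/15 (91.140.0.0 - 91.141.255.255) does not contain 91.136.239.59
Longest matching prefix is /14 -> next hop R15.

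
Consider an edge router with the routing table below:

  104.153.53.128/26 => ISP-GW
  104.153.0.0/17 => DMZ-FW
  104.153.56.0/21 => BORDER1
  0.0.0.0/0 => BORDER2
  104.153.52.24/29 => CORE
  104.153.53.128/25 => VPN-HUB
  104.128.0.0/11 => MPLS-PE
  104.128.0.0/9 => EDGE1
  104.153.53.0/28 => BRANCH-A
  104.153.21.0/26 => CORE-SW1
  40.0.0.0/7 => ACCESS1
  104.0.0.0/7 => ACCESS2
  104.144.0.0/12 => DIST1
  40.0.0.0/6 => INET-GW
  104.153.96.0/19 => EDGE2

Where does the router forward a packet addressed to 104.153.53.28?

Routes whose prefix contains 104.153.53.28:
  0.0.0.0/0 (default, matches everything) -> BORDER2
  104.0.0.0/7 (104.0.0.0 - 105.255.255.255) -> ACCESS2
  104.128.0.0/9 (104.128.0.0 - 104.255.255.255) -> EDGE1
  104.128.0.0/11 (104.128.0.0 - 104.159.255.255) -> MPLS-PE
  104.144.0.0/12 (104.144.0.0 - 104.159.255.255) -> DIST1
  104.153.0.0/17 (104.153.0.0 - 104.153.127.255) -> DMZ-FW
More-specific entries that do NOT match:
  104.153.52.24/29 (104.153.52.24 - 104.153.52.31) does not contain 104.153.53.28
  104.153.53.0/28 (104.153.53.0 - 104.153.53.15) does not contain 104.153.53.28
  104.153.53.128/26 (104.153.53.128 - 104.153.53.191) does not contain 104.153.53.28
  104.153.21.0/26 (104.153.21.0 - 104.153.21.63) does not contain 104.153.53.28
  104.153.53.128/25 (104.153.53.128 - 104.153.53.255) does not contain 104.153.53.28
  104.153.56.0/21 (104.153.56.0 - 104.153.63.255) does not contain 104.153.53.28
  104.153.96.0/19 (104.153.96.0 - 104.153.127.255) does not contain 104.153.53.28
Longest matching prefix is /17 -> next hop DMZ-FW.

DMZ-FW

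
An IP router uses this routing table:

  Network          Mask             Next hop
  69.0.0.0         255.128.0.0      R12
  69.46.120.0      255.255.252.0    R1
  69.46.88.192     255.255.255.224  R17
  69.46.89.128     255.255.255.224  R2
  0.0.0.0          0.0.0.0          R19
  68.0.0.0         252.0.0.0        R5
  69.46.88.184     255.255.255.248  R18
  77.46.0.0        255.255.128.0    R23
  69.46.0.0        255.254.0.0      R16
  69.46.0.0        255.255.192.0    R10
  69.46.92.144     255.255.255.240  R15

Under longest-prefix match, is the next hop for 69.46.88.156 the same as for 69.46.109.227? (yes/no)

69.46.88.156: longest match 69.46.0.0/15 -> R16
69.46.109.227: longest match 69.46.0.0/15 -> R16

yes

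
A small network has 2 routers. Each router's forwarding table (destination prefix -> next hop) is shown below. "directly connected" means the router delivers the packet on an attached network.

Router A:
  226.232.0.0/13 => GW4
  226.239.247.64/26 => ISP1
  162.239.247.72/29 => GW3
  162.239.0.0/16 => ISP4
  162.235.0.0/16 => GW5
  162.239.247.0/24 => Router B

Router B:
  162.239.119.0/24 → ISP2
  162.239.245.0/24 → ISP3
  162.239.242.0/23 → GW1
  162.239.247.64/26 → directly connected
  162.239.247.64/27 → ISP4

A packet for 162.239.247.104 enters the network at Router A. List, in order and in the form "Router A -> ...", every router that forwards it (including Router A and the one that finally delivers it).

At Router A: longest match for 162.239.247.104 is 162.239.247.0/24 -> Router B
At Router B: longest match for 162.239.247.104 is 162.239.247.64/26 -> directly connected

Router A -> Router B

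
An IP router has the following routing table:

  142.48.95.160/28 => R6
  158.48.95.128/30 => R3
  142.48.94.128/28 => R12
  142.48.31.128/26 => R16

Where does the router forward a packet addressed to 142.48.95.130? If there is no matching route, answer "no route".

no route

No entry's prefix contains 142.48.95.130; there is no default route.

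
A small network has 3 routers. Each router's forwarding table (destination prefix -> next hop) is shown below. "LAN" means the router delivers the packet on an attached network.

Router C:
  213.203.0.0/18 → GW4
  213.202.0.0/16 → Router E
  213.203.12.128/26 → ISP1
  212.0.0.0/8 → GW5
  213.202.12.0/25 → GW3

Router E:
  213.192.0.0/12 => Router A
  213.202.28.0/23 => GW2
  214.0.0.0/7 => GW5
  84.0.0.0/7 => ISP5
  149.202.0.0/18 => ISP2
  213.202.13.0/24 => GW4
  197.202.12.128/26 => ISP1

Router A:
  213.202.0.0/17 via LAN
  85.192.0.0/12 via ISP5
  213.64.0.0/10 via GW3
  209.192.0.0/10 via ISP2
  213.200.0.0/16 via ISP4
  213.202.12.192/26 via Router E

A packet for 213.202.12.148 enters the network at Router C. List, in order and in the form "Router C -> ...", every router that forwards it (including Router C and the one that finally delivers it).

At Router C: longest match for 213.202.12.148 is 213.202.0.0/16 -> Router E
At Router E: longest match for 213.202.12.148 is 213.192.0.0/12 -> Router A
At Router A: longest match for 213.202.12.148 is 213.202.0.0/17 -> LAN

Router C -> Router E -> Router A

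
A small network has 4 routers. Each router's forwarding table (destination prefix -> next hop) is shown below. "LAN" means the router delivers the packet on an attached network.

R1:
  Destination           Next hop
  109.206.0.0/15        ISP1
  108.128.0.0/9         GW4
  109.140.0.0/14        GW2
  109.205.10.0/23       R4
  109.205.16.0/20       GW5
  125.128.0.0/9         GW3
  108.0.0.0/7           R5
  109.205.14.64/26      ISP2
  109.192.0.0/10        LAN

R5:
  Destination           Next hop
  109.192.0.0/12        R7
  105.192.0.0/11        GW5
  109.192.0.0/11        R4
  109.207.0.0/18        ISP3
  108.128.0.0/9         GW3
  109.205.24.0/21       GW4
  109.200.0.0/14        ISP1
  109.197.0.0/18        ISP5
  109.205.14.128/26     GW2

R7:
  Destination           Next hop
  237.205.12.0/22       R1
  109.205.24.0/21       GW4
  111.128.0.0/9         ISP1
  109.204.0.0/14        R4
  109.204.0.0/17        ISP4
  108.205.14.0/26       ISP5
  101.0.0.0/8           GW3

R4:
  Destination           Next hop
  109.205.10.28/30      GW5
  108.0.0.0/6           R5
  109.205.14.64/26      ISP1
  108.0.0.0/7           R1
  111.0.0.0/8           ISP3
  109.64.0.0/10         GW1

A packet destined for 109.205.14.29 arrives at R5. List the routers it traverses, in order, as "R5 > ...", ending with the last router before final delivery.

R5 > R7 > R4 > R1

At R5: longest match for 109.205.14.29 is 109.192.0.0/12 -> R7
At R7: longest match for 109.205.14.29 is 109.204.0.0/14 -> R4
At R4: longest match for 109.205.14.29 is 108.0.0.0/7 -> R1
At R1: longest match for 109.205.14.29 is 109.192.0.0/10 -> LAN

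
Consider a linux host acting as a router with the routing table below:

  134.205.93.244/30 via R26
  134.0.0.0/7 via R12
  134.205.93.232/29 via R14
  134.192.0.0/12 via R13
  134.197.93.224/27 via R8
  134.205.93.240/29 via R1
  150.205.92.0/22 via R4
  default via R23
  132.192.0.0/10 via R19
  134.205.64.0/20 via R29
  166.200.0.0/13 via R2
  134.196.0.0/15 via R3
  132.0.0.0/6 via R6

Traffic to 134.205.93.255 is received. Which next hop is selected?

R13

Routes whose prefix contains 134.205.93.255:
  0.0.0.0/0 (default, matches everything) -> R23
  132.0.0.0/6 (132.0.0.0 - 135.255.255.255) -> R6
  134.0.0.0/7 (134.0.0.0 - 135.255.255.255) -> R12
  134.192.0.0/12 (134.192.0.0 - 134.207.255.255) -> R13
More-specific entries that do NOT match:
  134.205.93.244/30 (134.205.93.244 - 134.205.93.247) does not contain 134.205.93.255
  134.205.93.232/29 (134.205.93.232 - 134.205.93.239) does not contain 134.205.93.255
  134.205.93.240/29 (134.205.93.240 - 134.205.93.247) does not contain 134.205.93.255
  134.197.93.224/27 (134.197.93.224 - 134.197.93.255) does not contain 134.205.93.255
  150.205.92.0/22 (150.205.92.0 - 150.205.95.255) does not contain 134.205.93.255
  134.205.64.0/20 (134.205.64.0 - 134.205.79.255) does not contain 134.205.93.255
  134.196.0.0/15 (134.196.0.0 - 134.197.255.255) does not contain 134.205.93.255
  166.200.0.0/13 (166.200.0.0 - 166.207.255.255) does not contain 134.205.93.255
Longest matching prefix is /12 -> next hop R13.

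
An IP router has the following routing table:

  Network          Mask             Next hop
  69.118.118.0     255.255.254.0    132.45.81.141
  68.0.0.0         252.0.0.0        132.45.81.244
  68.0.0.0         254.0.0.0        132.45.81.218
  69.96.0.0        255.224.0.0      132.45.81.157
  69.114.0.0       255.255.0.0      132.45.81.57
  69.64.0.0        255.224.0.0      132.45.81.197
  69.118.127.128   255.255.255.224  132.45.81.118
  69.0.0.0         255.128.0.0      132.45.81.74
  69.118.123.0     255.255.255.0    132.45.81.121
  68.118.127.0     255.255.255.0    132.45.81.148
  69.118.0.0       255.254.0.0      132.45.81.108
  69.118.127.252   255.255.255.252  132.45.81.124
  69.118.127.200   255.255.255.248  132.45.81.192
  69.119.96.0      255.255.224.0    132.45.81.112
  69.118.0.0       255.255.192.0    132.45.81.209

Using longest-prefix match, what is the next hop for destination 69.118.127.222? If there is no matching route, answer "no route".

Routes whose prefix contains 69.118.127.222:
  68.0.0.0/6 (68.0.0.0 - 71.255.255.255) -> 132.45.81.244
  68.0.0.0/7 (68.0.0.0 - 69.255.255.255) -> 132.45.81.218
  69.0.0.0/9 (69.0.0.0 - 69.127.255.255) -> 132.45.81.74
  69.96.0.0/11 (69.96.0.0 - 69.127.255.255) -> 132.45.81.157
  69.118.0.0/15 (69.118.0.0 - 69.119.255.255) -> 132.45.81.108
More-specific entries that do NOT match:
  69.118.127.252/30 (69.118.127.252 - 69.118.127.255) does not contain 69.118.127.222
  69.118.127.200/29 (69.118.127.200 - 69.118.127.207) does not contain 69.118.127.222
  69.118.127.128/27 (69.118.127.128 - 69.118.127.159) does not contain 69.118.127.222
  69.118.123.0/24 (69.118.123.0 - 69.118.123.255) does not contain 69.118.127.222
  68.118.127.0/24 (68.118.127.0 - 68.118.127.255) does not contain 69.118.127.222
  69.118.118.0/23 (69.118.118.0 - 69.118.119.255) does not contain 69.118.127.222
  69.119.96.0/19 (69.119.96.0 - 69.119.127.255) does not contain 69.118.127.222
  69.118.0.0/18 (69.118.0.0 - 69.118.63.255) does not contain 69.118.127.222
  69.114.0.0/16 (69.114.0.0 - 69.114.255.255) does not contain 69.118.127.222
Longest matching prefix is /15 -> next hop 132.45.81.108.

132.45.81.108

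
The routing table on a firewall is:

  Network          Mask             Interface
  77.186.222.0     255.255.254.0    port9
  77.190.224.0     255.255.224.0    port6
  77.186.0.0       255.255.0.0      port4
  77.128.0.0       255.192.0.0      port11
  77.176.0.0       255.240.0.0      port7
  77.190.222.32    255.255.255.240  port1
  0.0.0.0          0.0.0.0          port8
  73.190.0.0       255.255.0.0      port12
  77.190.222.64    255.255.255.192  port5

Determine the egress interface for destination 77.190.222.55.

port7

Routes whose prefix contains 77.190.222.55:
  0.0.0.0/0 (default, matches everything) -> port8
  77.128.0.0/10 (77.128.0.0 - 77.191.255.255) -> port11
  77.176.0.0/12 (77.176.0.0 - 77.191.255.255) -> port7
More-specific entries that do NOT match:
  77.190.222.32/28 (77.190.222.32 - 77.190.222.47) does not contain 77.190.222.55
  77.190.222.64/26 (77.190.222.64 - 77.190.222.127) does not contain 77.190.222.55
  77.186.222.0/23 (77.186.222.0 - 77.186.223.255) does not contain 77.190.222.55
  77.190.224.0/19 (77.190.224.0 - 77.190.255.255) does not contain 77.190.222.55
  77.186.0.0/16 (77.186.0.0 - 77.186.255.255) does not contain 77.190.222.55
  73.190.0.0/16 (73.190.0.0 - 73.190.255.255) does not contain 77.190.222.55
Longest matching prefix is /12 -> interface port7.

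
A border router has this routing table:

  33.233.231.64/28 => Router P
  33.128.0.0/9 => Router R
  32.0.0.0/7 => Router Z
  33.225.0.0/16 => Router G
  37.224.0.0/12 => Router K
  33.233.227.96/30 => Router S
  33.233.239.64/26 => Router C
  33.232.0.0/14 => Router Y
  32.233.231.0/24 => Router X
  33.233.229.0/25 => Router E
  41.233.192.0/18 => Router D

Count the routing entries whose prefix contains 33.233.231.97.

3

Prefixes containing 33.233.231.97:
  32.0.0.0/7 (32.0.0.0 - 33.255.255.255)
  33.128.0.0/9 (33.128.0.0 - 33.255.255.255)
  33.232.0.0/14 (33.232.0.0 - 33.235.255.255)
Total matching entries: 3.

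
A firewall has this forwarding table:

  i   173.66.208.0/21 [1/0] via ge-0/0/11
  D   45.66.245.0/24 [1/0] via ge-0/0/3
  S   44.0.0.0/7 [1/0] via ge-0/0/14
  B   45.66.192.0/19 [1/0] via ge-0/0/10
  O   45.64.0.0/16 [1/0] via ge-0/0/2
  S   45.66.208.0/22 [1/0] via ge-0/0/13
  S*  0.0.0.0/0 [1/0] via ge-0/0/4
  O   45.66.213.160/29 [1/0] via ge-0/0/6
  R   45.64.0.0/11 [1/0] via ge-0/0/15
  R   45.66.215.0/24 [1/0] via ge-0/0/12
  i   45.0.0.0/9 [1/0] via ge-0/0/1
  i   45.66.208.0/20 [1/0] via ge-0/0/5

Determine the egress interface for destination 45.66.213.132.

ge-0/0/5

Routes whose prefix contains 45.66.213.132:
  0.0.0.0/0 (default, matches everything) -> ge-0/0/4
  44.0.0.0/7 (44.0.0.0 - 45.255.255.255) -> ge-0/0/14
  45.0.0.0/9 (45.0.0.0 - 45.127.255.255) -> ge-0/0/1
  45.64.0.0/11 (45.64.0.0 - 45.95.255.255) -> ge-0/0/15
  45.66.192.0/19 (45.66.192.0 - 45.66.223.255) -> ge-0/0/10
  45.66.208.0/20 (45.66.208.0 - 45.66.223.255) -> ge-0/0/5
More-specific entries that do NOT match:
  45.66.213.160/29 (45.66.213.160 - 45.66.213.167) does not contain 45.66.213.132
  45.66.245.0/24 (45.66.245.0 - 45.66.245.255) does not contain 45.66.213.132
  45.66.215.0/24 (45.66.215.0 - 45.66.215.255) does not contain 45.66.213.132
  45.66.208.0/22 (45.66.208.0 - 45.66.211.255) does not contain 45.66.213.132
  173.66.208.0/21 (173.66.208.0 - 173.66.215.255) does not contain 45.66.213.132
Longest matching prefix is /20 -> interface ge-0/0/5.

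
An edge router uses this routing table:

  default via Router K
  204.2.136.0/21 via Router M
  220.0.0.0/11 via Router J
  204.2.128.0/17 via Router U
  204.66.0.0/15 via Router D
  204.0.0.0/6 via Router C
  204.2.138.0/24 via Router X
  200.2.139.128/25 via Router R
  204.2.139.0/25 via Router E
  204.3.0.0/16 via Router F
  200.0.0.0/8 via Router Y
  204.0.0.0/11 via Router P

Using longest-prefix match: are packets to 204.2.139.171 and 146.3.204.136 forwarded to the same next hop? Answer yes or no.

no

204.2.139.171: longest match 204.2.136.0/21 -> Router M
146.3.204.136: longest match 0.0.0.0/0 -> Router K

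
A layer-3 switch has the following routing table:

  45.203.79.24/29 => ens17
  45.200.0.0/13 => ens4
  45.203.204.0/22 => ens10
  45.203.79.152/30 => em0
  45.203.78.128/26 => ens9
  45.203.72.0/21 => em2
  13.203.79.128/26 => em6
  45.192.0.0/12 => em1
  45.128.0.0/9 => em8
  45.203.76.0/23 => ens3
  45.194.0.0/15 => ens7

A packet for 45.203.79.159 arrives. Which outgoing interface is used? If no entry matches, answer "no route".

Routes whose prefix contains 45.203.79.159:
  45.128.0.0/9 (45.128.0.0 - 45.255.255.255) -> em8
  45.192.0.0/12 (45.192.0.0 - 45.207.255.255) -> em1
  45.200.0.0/13 (45.200.0.0 - 45.207.255.255) -> ens4
  45.203.72.0/21 (45.203.72.0 - 45.203.79.255) -> em2
More-specific entries that do NOT match:
  45.203.79.152/30 (45.203.79.152 - 45.203.79.155) does not contain 45.203.79.159
  45.203.79.24/29 (45.203.79.24 - 45.203.79.31) does not contain 45.203.79.159
  45.203.78.128/26 (45.203.78.128 - 45.203.78.191) does not contain 45.203.79.159
  13.203.79.128/26 (13.203.79.128 - 13.203.79.191) does not contain 45.203.79.159
  45.203.76.0/23 (45.203.76.0 - 45.203.77.255) does not contain 45.203.79.159
  45.203.204.0/22 (45.203.204.0 - 45.203.207.255) does not contain 45.203.79.159
Longest matching prefix is /21 -> interface em2.

em2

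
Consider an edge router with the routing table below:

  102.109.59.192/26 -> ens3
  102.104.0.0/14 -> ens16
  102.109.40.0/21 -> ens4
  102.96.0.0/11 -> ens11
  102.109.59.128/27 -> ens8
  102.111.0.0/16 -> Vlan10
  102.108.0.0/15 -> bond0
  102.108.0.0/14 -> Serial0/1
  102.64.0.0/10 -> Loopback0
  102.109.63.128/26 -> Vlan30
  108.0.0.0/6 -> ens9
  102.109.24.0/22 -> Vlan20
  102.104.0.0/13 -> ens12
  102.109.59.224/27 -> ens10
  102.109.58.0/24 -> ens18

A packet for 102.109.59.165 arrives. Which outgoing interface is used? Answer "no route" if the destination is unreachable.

bond0

Routes whose prefix contains 102.109.59.165:
  102.64.0.0/10 (102.64.0.0 - 102.127.255.255) -> Loopback0
  102.96.0.0/11 (102.96.0.0 - 102.127.255.255) -> ens11
  102.104.0.0/13 (102.104.0.0 - 102.111.255.255) -> ens12
  102.108.0.0/14 (102.108.0.0 - 102.111.255.255) -> Serial0/1
  102.108.0.0/15 (102.108.0.0 - 102.109.255.255) -> bond0
More-specific entries that do NOT match:
  102.109.59.128/27 (102.109.59.128 - 102.109.59.159) does not contain 102.109.59.165
  102.109.59.224/27 (102.109.59.224 - 102.109.59.255) does not contain 102.109.59.165
  102.109.59.192/26 (102.109.59.192 - 102.109.59.255) does not contain 102.109.59.165
  102.109.63.128/26 (102.109.63.128 - 102.109.63.191) does not contain 102.109.59.165
  102.109.58.0/24 (102.109.58.0 - 102.109.58.255) does not contain 102.109.59.165
  102.109.24.0/22 (102.109.24.0 - 102.109.27.255) does not contain 102.109.59.165
  102.109.40.0/21 (102.109.40.0 - 102.109.47.255) does not contain 102.109.59.165
  102.111.0.0/16 (102.111.0.0 - 102.111.255.255) does not contain 102.109.59.165
Longest matching prefix is /15 -> interface bond0.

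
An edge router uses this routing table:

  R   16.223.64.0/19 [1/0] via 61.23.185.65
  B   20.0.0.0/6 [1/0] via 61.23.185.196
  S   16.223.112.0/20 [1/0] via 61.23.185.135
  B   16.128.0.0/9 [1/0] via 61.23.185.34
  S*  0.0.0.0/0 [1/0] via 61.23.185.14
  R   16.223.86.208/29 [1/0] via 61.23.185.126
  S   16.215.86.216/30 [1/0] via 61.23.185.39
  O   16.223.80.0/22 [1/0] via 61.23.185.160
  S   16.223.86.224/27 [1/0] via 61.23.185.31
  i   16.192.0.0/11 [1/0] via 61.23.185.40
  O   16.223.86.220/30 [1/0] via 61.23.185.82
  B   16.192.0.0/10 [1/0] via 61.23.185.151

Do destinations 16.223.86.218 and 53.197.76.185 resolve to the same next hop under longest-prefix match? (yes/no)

16.223.86.218: longest match 16.223.64.0/19 -> 61.23.185.65
53.197.76.185: longest match 0.0.0.0/0 -> 61.23.185.14

no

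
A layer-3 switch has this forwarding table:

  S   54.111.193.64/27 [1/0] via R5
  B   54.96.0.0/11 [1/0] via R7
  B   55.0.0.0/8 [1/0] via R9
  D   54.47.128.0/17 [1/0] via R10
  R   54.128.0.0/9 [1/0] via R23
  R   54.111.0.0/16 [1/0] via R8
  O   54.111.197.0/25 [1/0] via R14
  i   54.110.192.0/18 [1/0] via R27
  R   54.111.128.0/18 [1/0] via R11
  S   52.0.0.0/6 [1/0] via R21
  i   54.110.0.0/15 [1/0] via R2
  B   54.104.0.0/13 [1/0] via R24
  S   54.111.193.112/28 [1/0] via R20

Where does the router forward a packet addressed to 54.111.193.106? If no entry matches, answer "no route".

R8

Routes whose prefix contains 54.111.193.106:
  52.0.0.0/6 (52.0.0.0 - 55.255.255.255) -> R21
  54.96.0.0/11 (54.96.0.0 - 54.127.255.255) -> R7
  54.104.0.0/13 (54.104.0.0 - 54.111.255.255) -> R24
  54.110.0.0/15 (54.110.0.0 - 54.111.255.255) -> R2
  54.111.0.0/16 (54.111.0.0 - 54.111.255.255) -> R8
More-specific entries that do NOT match:
  54.111.193.112/28 (54.111.193.112 - 54.111.193.127) does not contain 54.111.193.106
  54.111.193.64/27 (54.111.193.64 - 54.111.193.95) does not contain 54.111.193.106
  54.111.197.0/25 (54.111.197.0 - 54.111.197.127) does not contain 54.111.193.106
  54.110.192.0/18 (54.110.192.0 - 54.110.255.255) does not contain 54.111.193.106
  54.111.128.0/18 (54.111.128.0 - 54.111.191.255) does not contain 54.111.193.106
  54.47.128.0/17 (54.47.128.0 - 54.47.255.255) does not contain 54.111.193.106
Longest matching prefix is /16 -> next hop R8.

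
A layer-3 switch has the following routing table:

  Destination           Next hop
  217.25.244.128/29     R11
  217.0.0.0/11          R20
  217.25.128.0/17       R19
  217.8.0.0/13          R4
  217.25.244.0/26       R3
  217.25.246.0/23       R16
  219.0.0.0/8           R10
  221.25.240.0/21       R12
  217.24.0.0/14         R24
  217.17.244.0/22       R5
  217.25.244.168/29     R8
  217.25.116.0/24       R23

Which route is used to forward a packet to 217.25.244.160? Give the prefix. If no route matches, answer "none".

217.25.128.0/17

Entries matching 217.25.244.160:
  217.0.0.0/11 (217.0.0.0 - 217.31.255.255)
  217.24.0.0/14 (217.24.0.0 - 217.27.255.255)
  217.25.128.0/17 (217.25.128.0 - 217.25.255.255)
Most specific is 217.25.128.0/17.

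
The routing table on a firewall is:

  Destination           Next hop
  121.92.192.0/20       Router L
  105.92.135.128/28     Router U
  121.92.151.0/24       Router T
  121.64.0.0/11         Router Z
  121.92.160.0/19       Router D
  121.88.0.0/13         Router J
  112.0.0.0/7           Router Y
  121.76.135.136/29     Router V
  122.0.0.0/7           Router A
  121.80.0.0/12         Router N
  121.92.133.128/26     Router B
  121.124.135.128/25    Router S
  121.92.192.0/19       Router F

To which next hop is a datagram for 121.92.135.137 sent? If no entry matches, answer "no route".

Router J

Routes whose prefix contains 121.92.135.137:
  121.64.0.0/11 (121.64.0.0 - 121.95.255.255) -> Router Z
  121.80.0.0/12 (121.80.0.0 - 121.95.255.255) -> Router N
  121.88.0.0/13 (121.88.0.0 - 121.95.255.255) -> Router J
More-specific entries that do NOT match:
  121.76.135.136/29 (121.76.135.136 - 121.76.135.143) does not contain 121.92.135.137
  105.92.135.128/28 (105.92.135.128 - 105.92.135.143) does not contain 121.92.135.137
  121.92.133.128/26 (121.92.133.128 - 121.92.133.191) does not contain 121.92.135.137
  121.124.135.128/25 (121.124.135.128 - 121.124.135.255) does not contain 121.92.135.137
  121.92.151.0/24 (121.92.151.0 - 121.92.151.255) does not contain 121.92.135.137
  121.92.192.0/20 (121.92.192.0 - 121.92.207.255) does not contain 121.92.135.137
  121.92.160.0/19 (121.92.160.0 - 121.92.191.255) does not contain 121.92.135.137
  121.92.192.0/19 (121.92.192.0 - 121.92.223.255) does not contain 121.92.135.137
Longest matching prefix is /13 -> next hop Router J.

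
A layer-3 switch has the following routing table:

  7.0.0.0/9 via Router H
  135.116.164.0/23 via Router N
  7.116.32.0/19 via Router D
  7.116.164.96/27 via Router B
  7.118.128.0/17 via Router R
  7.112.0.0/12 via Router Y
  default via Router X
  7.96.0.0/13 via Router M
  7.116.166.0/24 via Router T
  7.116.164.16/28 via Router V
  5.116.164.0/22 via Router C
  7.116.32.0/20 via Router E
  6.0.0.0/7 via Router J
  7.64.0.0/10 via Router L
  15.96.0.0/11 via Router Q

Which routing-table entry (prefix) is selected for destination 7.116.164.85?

Entries matching 7.116.164.85:
  0.0.0.0/0 (default, matches everything)
  6.0.0.0/7 (6.0.0.0 - 7.255.255.255)
  7.0.0.0/9 (7.0.0.0 - 7.127.255.255)
  7.64.0.0/10 (7.64.0.0 - 7.127.255.255)
  7.112.0.0/12 (7.112.0.0 - 7.127.255.255)
Most specific is 7.112.0.0/12.

7.112.0.0/12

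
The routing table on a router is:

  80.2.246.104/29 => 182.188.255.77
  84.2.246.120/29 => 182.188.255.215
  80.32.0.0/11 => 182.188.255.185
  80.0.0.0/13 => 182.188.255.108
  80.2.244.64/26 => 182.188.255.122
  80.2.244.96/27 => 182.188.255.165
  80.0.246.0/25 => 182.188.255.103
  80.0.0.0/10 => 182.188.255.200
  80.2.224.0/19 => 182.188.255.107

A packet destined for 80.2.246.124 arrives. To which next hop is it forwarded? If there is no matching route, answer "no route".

182.188.255.107

Routes whose prefix contains 80.2.246.124:
  80.0.0.0/10 (80.0.0.0 - 80.63.255.255) -> 182.188.255.200
  80.0.0.0/13 (80.0.0.0 - 80.7.255.255) -> 182.188.255.108
  80.2.224.0/19 (80.2.224.0 - 80.2.255.255) -> 182.188.255.107
More-specific entries that do NOT match:
  80.2.246.104/29 (80.2.246.104 - 80.2.246.111) does not contain 80.2.246.124
  84.2.246.120/29 (84.2.246.120 - 84.2.246.127) does not contain 80.2.246.124
  80.2.244.96/27 (80.2.244.96 - 80.2.244.127) does not contain 80.2.246.124
  80.2.244.64/26 (80.2.244.64 - 80.2.244.127) does not contain 80.2.246.124
  80.0.246.0/25 (80.0.246.0 - 80.0.246.127) does not contain 80.2.246.124
Longest matching prefix is /19 -> next hop 182.188.255.107.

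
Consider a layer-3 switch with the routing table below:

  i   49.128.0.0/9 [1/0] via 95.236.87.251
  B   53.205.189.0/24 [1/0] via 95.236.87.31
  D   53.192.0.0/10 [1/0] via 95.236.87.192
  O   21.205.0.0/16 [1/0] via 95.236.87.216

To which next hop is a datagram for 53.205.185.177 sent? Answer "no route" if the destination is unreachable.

Routes whose prefix contains 53.205.185.177:
  53.192.0.0/10 (53.192.0.0 - 53.255.255.255) -> 95.236.87.192
More-specific entries that do NOT match:
  53.205.189.0/24 (53.205.189.0 - 53.205.189.255) does not contain 53.205.185.177
  21.205.0.0/16 (21.205.0.0 - 21.205.255.255) does not contain 53.205.185.177
Longest matching prefix is /10 -> next hop 95.236.87.192.

95.236.87.192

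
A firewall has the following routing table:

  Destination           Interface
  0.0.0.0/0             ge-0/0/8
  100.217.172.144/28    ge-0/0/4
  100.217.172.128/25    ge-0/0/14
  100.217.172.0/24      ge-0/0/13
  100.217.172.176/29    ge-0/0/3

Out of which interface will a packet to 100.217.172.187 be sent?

ge-0/0/14

Routes whose prefix contains 100.217.172.187:
  0.0.0.0/0 (default, matches everything) -> ge-0/0/8
  100.217.172.0/24 (100.217.172.0 - 100.217.172.255) -> ge-0/0/13
  100.217.172.128/25 (100.217.172.128 - 100.217.172.255) -> ge-0/0/14
More-specific entries that do NOT match:
  100.217.172.176/29 (100.217.172.176 - 100.217.172.183) does not contain 100.217.172.187
  100.217.172.144/28 (100.217.172.144 - 100.217.172.159) does not contain 100.217.172.187
Longest matching prefix is /25 -> interface ge-0/0/14.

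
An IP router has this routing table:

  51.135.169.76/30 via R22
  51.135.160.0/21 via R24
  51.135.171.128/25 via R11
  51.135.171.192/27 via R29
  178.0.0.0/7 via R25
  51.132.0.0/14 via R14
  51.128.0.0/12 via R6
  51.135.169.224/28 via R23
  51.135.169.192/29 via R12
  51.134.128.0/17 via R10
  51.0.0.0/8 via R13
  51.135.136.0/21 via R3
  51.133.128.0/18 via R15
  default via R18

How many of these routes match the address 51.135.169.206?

Prefixes containing 51.135.169.206:
  0.0.0.0/0 (default, matches everything)
  51.0.0.0/8 (51.0.0.0 - 51.255.255.255)
  51.128.0.0/12 (51.128.0.0 - 51.143.255.255)
  51.132.0.0/14 (51.132.0.0 - 51.135.255.255)
Total matching entries: 4.

4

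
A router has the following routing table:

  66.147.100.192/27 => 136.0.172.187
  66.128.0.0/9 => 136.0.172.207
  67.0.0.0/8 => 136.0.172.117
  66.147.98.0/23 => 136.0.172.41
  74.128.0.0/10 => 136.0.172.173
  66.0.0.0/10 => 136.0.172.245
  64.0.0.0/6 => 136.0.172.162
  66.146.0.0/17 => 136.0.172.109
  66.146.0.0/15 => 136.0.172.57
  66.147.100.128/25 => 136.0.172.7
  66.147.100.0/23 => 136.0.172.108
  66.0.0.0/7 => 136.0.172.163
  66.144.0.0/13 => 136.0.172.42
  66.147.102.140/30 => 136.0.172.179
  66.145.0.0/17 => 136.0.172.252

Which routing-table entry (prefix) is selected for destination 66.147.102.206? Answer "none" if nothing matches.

Entries matching 66.147.102.206:
  64.0.0.0/6 (64.0.0.0 - 67.255.255.255)
  66.0.0.0/7 (66.0.0.0 - 67.255.255.255)
  66.128.0.0/9 (66.128.0.0 - 66.255.255.255)
  66.144.0.0/13 (66.144.0.0 - 66.151.255.255)
  66.146.0.0/15 (66.146.0.0 - 66.147.255.255)
Most specific is 66.146.0.0/15.

66.146.0.0/15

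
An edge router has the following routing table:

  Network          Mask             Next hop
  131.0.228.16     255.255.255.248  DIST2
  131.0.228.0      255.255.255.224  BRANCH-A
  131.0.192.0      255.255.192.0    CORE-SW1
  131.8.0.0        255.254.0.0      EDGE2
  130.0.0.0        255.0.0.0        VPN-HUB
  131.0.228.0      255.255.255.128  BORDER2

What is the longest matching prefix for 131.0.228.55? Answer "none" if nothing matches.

131.0.228.0/25

Entries matching 131.0.228.55:
  131.0.192.0/18 (131.0.192.0 - 131.0.255.255)
  131.0.228.0/25 (131.0.228.0 - 131.0.228.127)
Most specific is 131.0.228.0/25.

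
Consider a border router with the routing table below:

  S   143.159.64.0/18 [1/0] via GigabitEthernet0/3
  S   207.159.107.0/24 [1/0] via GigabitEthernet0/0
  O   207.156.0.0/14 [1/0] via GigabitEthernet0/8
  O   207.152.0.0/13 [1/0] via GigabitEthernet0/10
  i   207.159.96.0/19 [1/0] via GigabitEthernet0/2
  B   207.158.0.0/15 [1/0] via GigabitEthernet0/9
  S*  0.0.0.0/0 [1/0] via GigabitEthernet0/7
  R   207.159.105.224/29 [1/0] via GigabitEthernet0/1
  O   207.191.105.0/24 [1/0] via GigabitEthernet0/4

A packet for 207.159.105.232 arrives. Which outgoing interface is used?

Routes whose prefix contains 207.159.105.232:
  0.0.0.0/0 (default, matches everything) -> GigabitEthernet0/7
  207.152.0.0/13 (207.152.0.0 - 207.159.255.255) -> GigabitEthernet0/10
  207.156.0.0/14 (207.156.0.0 - 207.159.255.255) -> GigabitEthernet0/8
  207.158.0.0/15 (207.158.0.0 - 207.159.255.255) -> GigabitEthernet0/9
  207.159.96.0/19 (207.159.96.0 - 207.159.127.255) -> GigabitEthernet0/2
More-specific entries that do NOT match:
  207.159.105.224/29 (207.159.105.224 - 207.159.105.231) does not contain 207.159.105.232
  207.159.107.0/24 (207.159.107.0 - 207.159.107.255) does not contain 207.159.105.232
  207.191.105.0/24 (207.191.105.0 - 207.191.105.255) does not contain 207.159.105.232
Longest matching prefix is /19 -> interface GigabitEthernet0/2.

GigabitEthernet0/2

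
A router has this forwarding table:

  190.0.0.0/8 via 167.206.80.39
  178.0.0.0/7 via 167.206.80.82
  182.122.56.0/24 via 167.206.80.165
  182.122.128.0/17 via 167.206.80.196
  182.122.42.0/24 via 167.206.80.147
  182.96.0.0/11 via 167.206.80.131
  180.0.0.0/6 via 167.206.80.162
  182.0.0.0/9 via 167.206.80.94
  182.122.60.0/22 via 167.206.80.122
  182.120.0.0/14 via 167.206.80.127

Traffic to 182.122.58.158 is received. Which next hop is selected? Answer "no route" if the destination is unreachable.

167.206.80.127

Routes whose prefix contains 182.122.58.158:
  180.0.0.0/6 (180.0.0.0 - 183.255.255.255) -> 167.206.80.162
  182.0.0.0/9 (182.0.0.0 - 182.127.255.255) -> 167.206.80.94
  182.96.0.0/11 (182.96.0.0 - 182.127.255.255) -> 167.206.80.131
  182.120.0.0/14 (182.120.0.0 - 182.123.255.255) -> 167.206.80.127
More-specific entries that do NOT match:
  182.122.56.0/24 (182.122.56.0 - 182.122.56.255) does not contain 182.122.58.158
  182.122.42.0/24 (182.122.42.0 - 182.122.42.255) does not contain 182.122.58.158
  182.122.60.0/22 (182.122.60.0 - 182.122.63.255) does not contain 182.122.58.158
  182.122.128.0/17 (182.122.128.0 - 182.122.255.255) does not contain 182.122.58.158
Longest matching prefix is /14 -> next hop 167.206.80.127.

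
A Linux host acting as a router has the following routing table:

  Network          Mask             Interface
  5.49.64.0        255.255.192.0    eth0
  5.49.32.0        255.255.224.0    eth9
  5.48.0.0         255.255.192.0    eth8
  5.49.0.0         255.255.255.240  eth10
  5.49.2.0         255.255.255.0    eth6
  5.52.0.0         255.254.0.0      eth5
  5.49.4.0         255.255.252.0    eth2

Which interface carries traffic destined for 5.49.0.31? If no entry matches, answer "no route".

no route

No entry's prefix contains 5.49.0.31; there is no default route.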